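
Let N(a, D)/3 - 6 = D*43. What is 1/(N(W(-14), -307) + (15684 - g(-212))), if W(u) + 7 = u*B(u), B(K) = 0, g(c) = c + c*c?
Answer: -1/68633 ≈ -1.4570e-5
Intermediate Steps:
g(c) = c + c**2
W(u) = -7 (W(u) = -7 + u*0 = -7 + 0 = -7)
N(a, D) = 18 + 129*D (N(a, D) = 18 + 3*(D*43) = 18 + 3*(43*D) = 18 + 129*D)
1/(N(W(-14), -307) + (15684 - g(-212))) = 1/((18 + 129*(-307)) + (15684 - (-212)*(1 - 212))) = 1/((18 - 39603) + (15684 - (-212)*(-211))) = 1/(-39585 + (15684 - 1*44732)) = 1/(-39585 + (15684 - 44732)) = 1/(-39585 - 29048) = 1/(-68633) = -1/68633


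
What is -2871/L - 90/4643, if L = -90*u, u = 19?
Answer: 1464017/882170 ≈ 1.6596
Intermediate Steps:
L = -1710 (L = -90*19 = -1710)
-2871/L - 90/4643 = -2871/(-1710) - 90/4643 = -2871*(-1/1710) - 90*1/4643 = 319/190 - 90/4643 = 1464017/882170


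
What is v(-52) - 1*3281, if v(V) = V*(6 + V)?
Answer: -889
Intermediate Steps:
v(-52) - 1*3281 = -52*(6 - 52) - 1*3281 = -52*(-46) - 3281 = 2392 - 3281 = -889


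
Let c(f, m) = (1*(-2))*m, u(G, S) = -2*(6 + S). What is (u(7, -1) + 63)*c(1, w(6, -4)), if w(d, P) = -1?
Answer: 106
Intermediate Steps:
u(G, S) = -12 - 2*S
c(f, m) = -2*m
(u(7, -1) + 63)*c(1, w(6, -4)) = ((-12 - 2*(-1)) + 63)*(-2*(-1)) = ((-12 + 2) + 63)*2 = (-10 + 63)*2 = 53*2 = 106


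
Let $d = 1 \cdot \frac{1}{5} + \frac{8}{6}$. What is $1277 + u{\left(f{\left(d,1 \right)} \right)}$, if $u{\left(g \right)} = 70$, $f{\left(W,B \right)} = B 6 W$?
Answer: $1347$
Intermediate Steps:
$d = \frac{23}{15}$ ($d = 1 \cdot \frac{1}{5} + 8 \cdot \frac{1}{6} = \frac{1}{5} + \frac{4}{3} = \frac{23}{15} \approx 1.5333$)
$f{\left(W,B \right)} = 6 B W$
$1277 + u{\left(f{\left(d,1 \right)} \right)} = 1277 + 70 = 1347$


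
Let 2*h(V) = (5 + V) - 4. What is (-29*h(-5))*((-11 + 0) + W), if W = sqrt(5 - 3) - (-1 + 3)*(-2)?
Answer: -406 + 58*sqrt(2) ≈ -323.98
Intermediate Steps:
W = 4 + sqrt(2) (W = sqrt(2) - 2*(-2) = sqrt(2) - 1*(-4) = sqrt(2) + 4 = 4 + sqrt(2) ≈ 5.4142)
h(V) = 1/2 + V/2 (h(V) = ((5 + V) - 4)/2 = (1 + V)/2 = 1/2 + V/2)
(-29*h(-5))*((-11 + 0) + W) = (-29*(1/2 + (1/2)*(-5)))*((-11 + 0) + (4 + sqrt(2))) = (-29*(1/2 - 5/2))*(-11 + (4 + sqrt(2))) = (-29*(-2))*(-7 + sqrt(2)) = 58*(-7 + sqrt(2)) = -406 + 58*sqrt(2)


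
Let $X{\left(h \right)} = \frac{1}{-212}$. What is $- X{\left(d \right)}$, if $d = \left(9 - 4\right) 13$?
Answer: $\frac{1}{212} \approx 0.004717$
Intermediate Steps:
$d = 65$ ($d = 5 \cdot 13 = 65$)
$X{\left(h \right)} = - \frac{1}{212}$
$- X{\left(d \right)} = \left(-1\right) \left(- \frac{1}{212}\right) = \frac{1}{212}$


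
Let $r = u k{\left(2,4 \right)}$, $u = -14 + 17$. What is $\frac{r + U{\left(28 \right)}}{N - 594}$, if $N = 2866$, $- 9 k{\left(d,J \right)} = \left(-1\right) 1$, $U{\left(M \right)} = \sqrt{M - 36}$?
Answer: $\frac{1}{6816} + \frac{i \sqrt{2}}{1136} \approx 0.00014671 + 0.0012449 i$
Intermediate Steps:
$U{\left(M \right)} = \sqrt{-36 + M}$
$k{\left(d,J \right)} = \frac{1}{9}$ ($k{\left(d,J \right)} = - \frac{\left(-1\right) 1}{9} = \left(- \frac{1}{9}\right) \left(-1\right) = \frac{1}{9}$)
$u = 3$
$r = \frac{1}{3}$ ($r = 3 \cdot \frac{1}{9} = \frac{1}{3} \approx 0.33333$)
$\frac{r + U{\left(28 \right)}}{N - 594} = \frac{\frac{1}{3} + \sqrt{-36 + 28}}{2866 - 594} = \frac{\frac{1}{3} + \sqrt{-8}}{2866 - 594} = \frac{\frac{1}{3} + 2 i \sqrt{2}}{2272} = \left(\frac{1}{3} + 2 i \sqrt{2}\right) \frac{1}{2272} = \frac{1}{6816} + \frac{i \sqrt{2}}{1136}$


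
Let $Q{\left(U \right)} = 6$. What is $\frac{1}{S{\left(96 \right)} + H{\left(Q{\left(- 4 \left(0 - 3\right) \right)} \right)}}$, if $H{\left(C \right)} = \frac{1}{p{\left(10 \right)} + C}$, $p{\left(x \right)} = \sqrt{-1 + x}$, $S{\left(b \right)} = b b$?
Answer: $\frac{9}{82945} \approx 0.00010851$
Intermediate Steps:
$S{\left(b \right)} = b^{2}$
$H{\left(C \right)} = \frac{1}{3 + C}$ ($H{\left(C \right)} = \frac{1}{\sqrt{-1 + 10} + C} = \frac{1}{\sqrt{9} + C} = \frac{1}{3 + C}$)
$\frac{1}{S{\left(96 \right)} + H{\left(Q{\left(- 4 \left(0 - 3\right) \right)} \right)}} = \frac{1}{96^{2} + \frac{1}{3 + 6}} = \frac{1}{9216 + \frac{1}{9}} = \frac{1}{\frac{82945}{9}} = \frac{9}{82945}$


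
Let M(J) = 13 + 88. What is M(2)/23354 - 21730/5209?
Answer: -506956311/121650986 ≈ -4.1673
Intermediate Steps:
M(J) = 101
M(2)/23354 - 21730/5209 = 101/23354 - 21730/5209 = -506956311/121650986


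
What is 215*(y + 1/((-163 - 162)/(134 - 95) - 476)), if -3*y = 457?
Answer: -142766450/4359 ≈ -32752.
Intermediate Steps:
y = -457/3 (y = -⅓*457 = -457/3 ≈ -152.33)
215*(y + 1/((-163 - 162)/(134 - 95) - 476)) = 215*(-457/3 + 1/((-163 - 162)/(134 - 95) - 476)) = 215*(-457/3 + 1/(-325/39 - 476)) = 215*(-457/3 + 1/(-325*1/39 - 476)) = 215*(-457/3 + 1/(-25/3 - 476)) = 215*(-457/3 + 1/(-1453/3)) = 215*(-457/3 - 3/1453) = 215*(-664030/4359) = -142766450/4359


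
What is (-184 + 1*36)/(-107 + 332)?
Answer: -148/225 ≈ -0.65778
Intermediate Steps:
(-184 + 1*36)/(-107 + 332) = (-184 + 36)/225 = -148*1/225 = -148/225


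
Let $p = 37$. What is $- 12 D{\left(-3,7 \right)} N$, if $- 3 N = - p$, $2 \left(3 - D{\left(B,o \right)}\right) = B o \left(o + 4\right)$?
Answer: $-17538$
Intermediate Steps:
$D{\left(B,o \right)} = 3 - \frac{B o \left(4 + o\right)}{2}$ ($D{\left(B,o \right)} = 3 - \frac{B o \left(o + 4\right)}{2} = 3 - \frac{B o \left(4 + o\right)}{2}$)
$N = \frac{37}{3}$ ($N = - \frac{\left(-1\right) 37}{3} = \left(- \frac{1}{3}\right) \left(-37\right) = \frac{37}{3} \approx 12.333$)
$- 12 D{\left(-3,7 \right)} N = - 12 \left(3 - \left(-6\right) 7 - - \frac{3 \cdot 7^{2}}{2}\right) \frac{37}{3} = - 12 \left(3 + 42 - \left(- \frac{3}{2}\right) 49\right) \frac{37}{3} = - 12 \left(3 + 42 + \frac{147}{2}\right) \frac{37}{3} = \left(-12\right) \frac{237}{2} \cdot \frac{37}{3} = \left(-1422\right) \frac{37}{3} = -17538$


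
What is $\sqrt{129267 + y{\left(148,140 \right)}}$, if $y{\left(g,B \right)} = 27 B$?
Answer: $3 \sqrt{14783} \approx 364.76$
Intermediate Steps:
$\sqrt{129267 + y{\left(148,140 \right)}} = \sqrt{129267 + 27 \cdot 140} = \sqrt{129267 + 3780} = \sqrt{133047} = 3 \sqrt{14783}$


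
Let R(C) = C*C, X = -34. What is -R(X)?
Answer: -1156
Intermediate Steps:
R(C) = C²
-R(X) = -1*(-34)² = -1*1156 = -1156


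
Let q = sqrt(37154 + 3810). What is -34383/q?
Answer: -34383*sqrt(209)/2926 ≈ -169.88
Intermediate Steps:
q = 14*sqrt(209) (q = sqrt(40964) = 14*sqrt(209) ≈ 202.40)
-34383/q = -34383*sqrt(209)/2926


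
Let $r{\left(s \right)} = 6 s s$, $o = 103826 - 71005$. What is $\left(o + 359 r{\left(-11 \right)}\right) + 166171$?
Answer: $459626$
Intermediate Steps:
$o = 32821$
$r{\left(s \right)} = 6 s^{2}$
$\left(o + 359 r{\left(-11 \right)}\right) + 166171 = \left(32821 + 359 \cdot 6 \left(-11\right)^{2}\right) + 166171 = \left(32821 + 359 \cdot 6 \cdot 121\right) + 166171 = \left(32821 + 359 \cdot 726\right) + 166171 = \left(32821 + 260634\right) + 166171 = 293455 + 166171 = 459626$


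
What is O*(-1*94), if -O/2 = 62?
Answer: 11656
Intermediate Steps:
O = -124 (O = -2*62 = -124)
O*(-1*94) = -(-124)*94 = -124*(-94) = 11656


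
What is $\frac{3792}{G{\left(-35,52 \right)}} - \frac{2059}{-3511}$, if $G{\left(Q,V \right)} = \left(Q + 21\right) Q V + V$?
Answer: $\frac{16471025}{22410713} \approx 0.73496$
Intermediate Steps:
$G{\left(Q,V \right)} = V + Q V \left(21 + Q\right)$ ($G{\left(Q,V \right)} = \left(21 + Q\right) Q V + V = Q \left(21 + Q\right) V + V = Q V \left(21 + Q\right) + V = V + Q V \left(21 + Q\right)$)
$\frac{3792}{G{\left(-35,52 \right)}} - \frac{2059}{-3511} = \frac{3792}{52 \left(1 + \left(-35\right)^{2} + 21 \left(-35\right)\right)} - \frac{2059}{-3511} = \frac{3792}{52 \left(1 + 1225 - 735\right)} - - \frac{2059}{3511} = \frac{3792}{52 \cdot 491} + \frac{2059}{3511} = \frac{3792}{25532} + \frac{2059}{3511} = 3792 \cdot \frac{1}{25532} + \frac{2059}{3511} = \frac{948}{6383} + \frac{2059}{3511} = \frac{16471025}{22410713}$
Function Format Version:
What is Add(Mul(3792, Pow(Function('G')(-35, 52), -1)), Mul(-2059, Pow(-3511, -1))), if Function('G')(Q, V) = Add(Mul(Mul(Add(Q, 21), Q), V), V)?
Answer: Rational(16471025, 22410713) ≈ 0.73496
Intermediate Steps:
Function('G')(Q, V) = Add(V, Mul(Q, V, Add(21, Q))) (Function('G')(Q, V) = Add(Mul(Mul(Add(21, Q), Q), V), V) = Add(Mul(Mul(Q, Add(21, Q)), V), V) = Add(Mul(Q, V, Add(21, Q)), V) = Add(V, Mul(Q, V, Add(21, Q))))
Add(Mul(3792, Pow(Function('G')(-35, 52), -1)), Mul(-2059, Pow(-3511, -1))) = Add(Mul(3792, Pow(Mul(52, Add(1, Pow(-35, 2), Mul(21, -35))), -1)), Mul(-2059, Pow(-3511, -1))) = Add(Mul(3792, Pow(Mul(52, Add(1, 1225, -735)), -1)), Mul(-2059, Rational(-1, 3511))) = Add(Mul(3792, Pow(Mul(52, 491), -1)), Rational(2059, 3511)) = Add(Mul(3792, Pow(25532, -1)), Rational(2059, 3511)) = Add(Mul(3792, Rational(1, 25532)), Rational(2059, 3511)) = Add(Rational(948, 6383), Rational(2059, 3511)) = Rational(16471025, 22410713)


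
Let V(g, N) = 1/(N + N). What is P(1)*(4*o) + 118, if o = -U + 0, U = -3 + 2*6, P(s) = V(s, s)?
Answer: 100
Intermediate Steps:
V(g, N) = 1/(2*N)
P(s) = 1/(2*s)
U = 9 (U = -3 + 12 = 9)
o = -9 (o = -1*9 + 0 = -9 + 0 = -9)
P(1)*(4*o) + 118 = ((½)/1)*(4*(-9)) + 118 = ((½)*1)*(-36) + 118 = (½)*(-36) + 118 = -18 + 118 = 100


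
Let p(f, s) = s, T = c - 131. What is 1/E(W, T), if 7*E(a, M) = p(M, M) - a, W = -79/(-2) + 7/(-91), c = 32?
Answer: -182/3599 ≈ -0.050570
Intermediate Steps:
T = -99 (T = 32 - 131 = -99)
W = 1025/26 (W = -79*(-1/2) + 7*(-1/91) = 79/2 - 1/13 = 1025/26 ≈ 39.423)
E(a, M) = -a/7 + M/7 (E(a, M) = (M - a)/7 = -a/7 + M/7)
1/E(W, T) = 1/(-1/7*1025/26 + (1/7)*(-99)) = 1/(-1025/182 - 99/7) = 1/(-3599/182) = -182/3599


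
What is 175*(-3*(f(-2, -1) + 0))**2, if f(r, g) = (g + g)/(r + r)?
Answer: 1575/4 ≈ 393.75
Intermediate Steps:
f(r, g) = g/r (f(r, g) = (2*g)/((2*r)) = (2*g)*(1/(2*r)) = g/r)
175*(-3*(f(-2, -1) + 0))**2 = 175*(-3*(-1/(-2) + 0))**2 = 175*(-3*(-1*(-1/2) + 0))**2 = 175*(-3*(1/2 + 0))**2 = 175*(-3*1/2)**2 = 175*(-3/2)**2 = 175*(9/4) = 1575/4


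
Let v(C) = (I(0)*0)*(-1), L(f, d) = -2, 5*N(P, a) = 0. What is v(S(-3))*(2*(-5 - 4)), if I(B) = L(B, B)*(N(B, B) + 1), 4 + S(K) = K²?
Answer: 0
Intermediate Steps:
S(K) = -4 + K²
N(P, a) = 0 (N(P, a) = (⅕)*0 = 0)
I(B) = -2 (I(B) = -2*(0 + 1) = -2*1 = -2)
v(C) = 0 (v(C) = -2*0*(-1) = 0*(-1) = 0)
v(S(-3))*(2*(-5 - 4)) = 0*(2*(-5 - 4)) = 0*(2*(-9)) = 0*(-18) = 0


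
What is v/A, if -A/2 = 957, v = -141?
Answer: 47/638 ≈ 0.073668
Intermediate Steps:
A = -1914 (A = -2*957 = -1914)
v/A = -141/(-1914) = -141*(-1/1914) = 47/638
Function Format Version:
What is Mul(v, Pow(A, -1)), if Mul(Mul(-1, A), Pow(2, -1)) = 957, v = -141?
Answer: Rational(47, 638) ≈ 0.073668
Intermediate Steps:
A = -1914 (A = Mul(-2, 957) = -1914)
Mul(v, Pow(A, -1)) = Mul(-141, Pow(-1914, -1)) = Mul(-141, Rational(-1, 1914)) = Rational(47, 638)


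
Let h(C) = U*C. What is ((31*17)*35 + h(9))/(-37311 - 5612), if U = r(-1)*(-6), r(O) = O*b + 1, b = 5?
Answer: -18661/42923 ≈ -0.43476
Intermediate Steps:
r(O) = 1 + 5*O (r(O) = O*5 + 1 = 5*O + 1 = 1 + 5*O)
U = 24 (U = (1 + 5*(-1))*(-6) = (1 - 5)*(-6) = -4*(-6) = 24)
h(C) = 24*C
((31*17)*35 + h(9))/(-37311 - 5612) = ((31*17)*35 + 24*9)/(-37311 - 5612) = (527*35 + 216)/(-42923) = (18445 + 216)*(-1/42923) = 18661*(-1/42923) = -18661/42923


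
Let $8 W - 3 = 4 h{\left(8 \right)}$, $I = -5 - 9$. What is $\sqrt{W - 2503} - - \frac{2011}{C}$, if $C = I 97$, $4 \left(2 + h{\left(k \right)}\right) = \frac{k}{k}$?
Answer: $- \frac{2011}{1358} + \frac{i \sqrt{10014}}{2} \approx -1.4809 + 50.035 i$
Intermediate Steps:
$I = -14$ ($I = -5 - 9 = -14$)
$h{\left(k \right)} = - \frac{7}{4}$ ($h{\left(k \right)} = -2 + \frac{k \frac{1}{k}}{4} = -2 + \frac{1}{4} \cdot 1 = -2 + \frac{1}{4} = - \frac{7}{4}$)
$C = -1358$ ($C = \left(-14\right) 97 = -1358$)
$W = - \frac{1}{2}$ ($W = \frac{3}{8} + \frac{4 \left(- \frac{7}{4}\right)}{8} = \frac{3}{8} + \frac{1}{8} \left(-7\right) = \frac{3}{8} - \frac{7}{8} = - \frac{1}{2} \approx -0.5$)
$\sqrt{W - 2503} - - \frac{2011}{C} = \sqrt{- \frac{1}{2} - 2503} - - \frac{2011}{-1358} = \sqrt{- \frac{5007}{2}} - \left(-2011\right) \left(- \frac{1}{1358}\right) = \frac{i \sqrt{10014}}{2} - \frac{2011}{1358} = - \frac{2011}{1358} + \frac{i \sqrt{10014}}{2}$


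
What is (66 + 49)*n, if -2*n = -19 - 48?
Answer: 7705/2 ≈ 3852.5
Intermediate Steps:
n = 67/2 (n = -(-19 - 48)/2 = -½*(-67) = 67/2 ≈ 33.500)
(66 + 49)*n = (66 + 49)*(67/2) = 115*(67/2) = 7705/2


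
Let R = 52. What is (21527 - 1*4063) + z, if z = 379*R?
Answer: 37172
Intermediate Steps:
z = 19708 (z = 379*52 = 19708)
(21527 - 1*4063) + z = (21527 - 1*4063) + 19708 = (21527 - 4063) + 19708 = 17464 + 19708 = 37172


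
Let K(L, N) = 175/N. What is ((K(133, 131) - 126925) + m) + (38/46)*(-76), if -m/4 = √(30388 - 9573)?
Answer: -382610164/3013 - 4*√20815 ≈ -1.2756e+5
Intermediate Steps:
m = -4*√20815 (m = -4*√(30388 - 9573) = -4*√20815 ≈ -577.10)
((K(133, 131) - 126925) + m) + (38/46)*(-76) = ((175/131 - 126925) - 4*√20815) + (38/46)*(-76) = ((175*(1/131) - 126925) - 4*√20815) + (38*(1/46))*(-76) = ((175/131 - 126925) - 4*√20815) + (19/23)*(-76) = (-16627000/131 - 4*√20815) - 1444/23 = -382610164/3013 - 4*√20815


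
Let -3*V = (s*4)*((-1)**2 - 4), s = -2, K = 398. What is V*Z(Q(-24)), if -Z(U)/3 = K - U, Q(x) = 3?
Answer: 9480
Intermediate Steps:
Z(U) = -1194 + 3*U (Z(U) = -3*(398 - U) = -1194 + 3*U)
V = -8 (V = -(-2*4)*((-1)**2 - 4)/3 = -(-8)*(1 - 4)/3 = -(-8)*(-3)/3 = -1/3*24 = -8)
V*Z(Q(-24)) = -8*(-1194 + 3*3) = -8*(-1194 + 9) = -8*(-1185) = 9480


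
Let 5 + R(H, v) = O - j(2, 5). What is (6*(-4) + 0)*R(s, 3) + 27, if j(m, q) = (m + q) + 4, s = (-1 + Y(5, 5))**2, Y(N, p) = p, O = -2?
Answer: 459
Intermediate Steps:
s = 16 (s = (-1 + 5)**2 = 4**2 = 16)
j(m, q) = 4 + m + q
R(H, v) = -18 (R(H, v) = -5 + (-2 - (4 + 2 + 5)) = -5 + (-2 - 1*11) = -5 + (-2 - 11) = -5 - 13 = -18)
(6*(-4) + 0)*R(s, 3) + 27 = (6*(-4) + 0)*(-18) + 27 = (-24 + 0)*(-18) + 27 = -24*(-18) + 27 = 432 + 27 = 459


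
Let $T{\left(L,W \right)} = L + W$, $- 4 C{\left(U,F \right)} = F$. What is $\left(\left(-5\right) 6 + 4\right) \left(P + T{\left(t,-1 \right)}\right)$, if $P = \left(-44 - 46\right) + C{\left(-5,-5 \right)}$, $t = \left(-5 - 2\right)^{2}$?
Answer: $\frac{2119}{2} \approx 1059.5$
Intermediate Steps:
$t = 49$ ($t = \left(-7\right)^{2} = 49$)
$C{\left(U,F \right)} = - \frac{F}{4}$
$P = - \frac{355}{4}$ ($P = \left(-44 - 46\right) - - \frac{5}{4} = -90 + \frac{5}{4} = - \frac{355}{4} \approx -88.75$)
$\left(\left(-5\right) 6 + 4\right) \left(P + T{\left(t,-1 \right)}\right) = \left(\left(-5\right) 6 + 4\right) \left(- \frac{355}{4} + \left(49 - 1\right)\right) = \left(-30 + 4\right) \left(- \frac{355}{4} + 48\right) = \left(-26\right) \left(- \frac{163}{4}\right) = \frac{2119}{2}$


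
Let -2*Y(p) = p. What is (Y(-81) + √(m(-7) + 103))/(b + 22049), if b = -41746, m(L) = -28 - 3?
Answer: -81/39394 - 6*√2/19697 ≈ -0.0024869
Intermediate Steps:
m(L) = -31
Y(p) = -p/2
(Y(-81) + √(m(-7) + 103))/(b + 22049) = (-½*(-81) + √(-31 + 103))/(-41746 + 22049) = (81/2 + √72)/(-19697) = (81/2 + 6*√2)*(-1/19697) = -81/39394 - 6*√2/19697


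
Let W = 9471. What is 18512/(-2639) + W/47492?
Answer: -65705995/9640876 ≈ -6.8154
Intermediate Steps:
18512/(-2639) + W/47492 = 18512/(-2639) + 9471/47492 = 18512*(-1/2639) + 9471*(1/47492) = -1424/203 + 9471/47492 = -65705995/9640876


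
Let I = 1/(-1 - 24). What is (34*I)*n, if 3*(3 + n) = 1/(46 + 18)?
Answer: 391/96 ≈ 4.0729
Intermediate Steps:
I = -1/25 (I = 1/(-25) = -1/25 ≈ -0.040000)
n = -575/192 (n = -3 + 1/(3*(46 + 18)) = -3 + (⅓)/64 = -3 + (⅓)*(1/64) = -3 + 1/192 = -575/192 ≈ -2.9948)
(34*I)*n = (34*(-1/25))*(-575/192) = -34/25*(-575/192) = 391/96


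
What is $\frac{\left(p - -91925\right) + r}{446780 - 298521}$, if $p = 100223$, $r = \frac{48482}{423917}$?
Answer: $\frac{81454852198}{62849510503} \approx 1.296$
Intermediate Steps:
$r = \frac{48482}{423917}$ ($r = 48482 \cdot \frac{1}{423917} = \frac{48482}{423917} \approx 0.11437$)
$\frac{\left(p - -91925\right) + r}{446780 - 298521} = \frac{\left(100223 - -91925\right) + \frac{48482}{423917}}{446780 - 298521} = \frac{\left(100223 + 91925\right) + \frac{48482}{423917}}{148259} = \left(192148 + \frac{48482}{423917}\right) \frac{1}{148259} = \frac{81454852198}{423917} \cdot \frac{1}{148259} = \frac{81454852198}{62849510503}$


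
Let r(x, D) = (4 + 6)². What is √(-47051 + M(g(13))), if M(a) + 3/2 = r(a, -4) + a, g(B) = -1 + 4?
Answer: I*√187798/2 ≈ 216.68*I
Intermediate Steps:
r(x, D) = 100 (r(x, D) = 10² = 100)
g(B) = 3
M(a) = 197/2 + a (M(a) = -3/2 + (100 + a) = 197/2 + a)
√(-47051 + M(g(13))) = √(-47051 + (197/2 + 3)) = √(-47051 + 203/2) = √(-93899/2) = I*√187798/2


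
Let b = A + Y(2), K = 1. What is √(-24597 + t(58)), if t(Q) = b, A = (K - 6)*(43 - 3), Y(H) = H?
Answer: 3*I*√2755 ≈ 157.46*I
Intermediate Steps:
A = -200 (A = (1 - 6)*(43 - 3) = -5*40 = -200)
b = -198 (b = -200 + 2 = -198)
t(Q) = -198
√(-24597 + t(58)) = √(-24597 - 198) = √(-24795) = 3*I*√2755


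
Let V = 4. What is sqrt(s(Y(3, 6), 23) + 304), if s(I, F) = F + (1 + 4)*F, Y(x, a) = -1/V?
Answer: sqrt(442) ≈ 21.024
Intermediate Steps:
Y(x, a) = -1/4
s(I, F) = 6*F (s(I, F) = F + 5*F = 6*F)
sqrt(s(Y(3, 6), 23) + 304) = sqrt(6*23 + 304) = sqrt(138 + 304) = sqrt(442)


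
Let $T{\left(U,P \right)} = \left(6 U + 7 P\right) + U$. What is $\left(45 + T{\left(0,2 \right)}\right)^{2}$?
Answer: $3481$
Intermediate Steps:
$T{\left(U,P \right)} = 7 P + 7 U$
$\left(45 + T{\left(0,2 \right)}\right)^{2} = \left(45 + \left(7 \cdot 2 + 7 \cdot 0\right)\right)^{2} = \left(45 + \left(14 + 0\right)\right)^{2} = \left(45 + 14\right)^{2} = 59^{2} = 3481$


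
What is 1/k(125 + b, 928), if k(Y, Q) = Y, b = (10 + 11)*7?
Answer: 1/272 ≈ 0.0036765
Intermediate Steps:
b = 147 (b = 21*7 = 147)
1/k(125 + b, 928) = 1/(125 + 147) = 1/272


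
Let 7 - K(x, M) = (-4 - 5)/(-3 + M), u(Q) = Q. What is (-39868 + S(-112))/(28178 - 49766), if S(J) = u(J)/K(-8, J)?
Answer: 1984238/1074003 ≈ 1.8475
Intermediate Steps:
K(x, M) = 7 + 9/(-3 + M) (K(x, M) = 7 - (-4 - 5)/(-3 + M) = 7 - (-9)/(-3 + M) = 7 + 9/(-3 + M))
S(J) = J*(-3 + J)/(-12 + 7*J) (S(J) = J/(((-12 + 7*J)/(-3 + J))) = J*((-3 + J)/(-12 + 7*J)) = J*(-3 + J)/(-12 + 7*J))
(-39868 + S(-112))/(28178 - 49766) = (-39868 - 112*(-3 - 112)/(-12 + 7*(-112)))/(28178 - 49766) = (-39868 - 112*(-115)/(-12 - 784))/(-21588) = (-39868 - 112*(-115)/(-796))*(-1/21588) = (-39868 - 112*(-1/796)*(-115))*(-1/21588) = (-39868 - 3220/199)*(-1/21588) = -7936952/199*(-1/21588) = 1984238/1074003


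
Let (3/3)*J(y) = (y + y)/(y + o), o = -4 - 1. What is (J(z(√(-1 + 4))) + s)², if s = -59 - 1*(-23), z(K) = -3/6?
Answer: 155236/121 ≈ 1282.9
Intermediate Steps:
o = -5
z(K) = -½ (z(K) = -3*⅙ = -½)
J(y) = 2*y/(-5 + y) (J(y) = (y + y)/(y - 5) = (2*y)/(-5 + y) = 2*y/(-5 + y))
s = -36 (s = -59 + 23 = -36)
(J(z(√(-1 + 4))) + s)² = (2*(-½)/(-5 - ½) - 36)² = (2*(-½)/(-11/2) - 36)² = (2*(-½)*(-2/11) - 36)² = (2/11 - 36)² = (-394/11)² = 155236/121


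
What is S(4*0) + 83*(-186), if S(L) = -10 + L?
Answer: -15448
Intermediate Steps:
S(4*0) + 83*(-186) = (-10 + 4*0) + 83*(-186) = (-10 + 0) - 15438 = -10 - 15438 = -15448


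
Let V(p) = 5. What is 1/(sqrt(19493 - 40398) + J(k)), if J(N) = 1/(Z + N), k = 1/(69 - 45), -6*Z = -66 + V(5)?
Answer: 5880/1254823201 - 60025*I*sqrt(20905)/1254823201 ≈ 4.6859e-6 - 0.0069163*I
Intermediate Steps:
Z = 61/6 (Z = -(-66 + 5)/6 = -1/6*(-61) = 61/6 ≈ 10.167)
k = 1/24 ≈ 0.041667
J(N) = 1/(61/6 + N)
1/(sqrt(19493 - 40398) + J(k)) = 1/(sqrt(19493 - 40398) + 6/(61 + 6*(1/24))) = 1/(sqrt(-20905) + 6/(61 + 1/4)) = 1/(I*sqrt(20905) + 6/(245/4)) = 1/(I*sqrt(20905) + 6*(4/245)) = 1/(I*sqrt(20905) + 24/245) = 1/(24/245 + I*sqrt(20905))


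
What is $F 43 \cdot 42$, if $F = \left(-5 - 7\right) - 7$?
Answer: $-34314$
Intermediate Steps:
$F = -19$ ($F = -12 - 7 = -19$)
$F 43 \cdot 42 = \left(-19\right) 43 \cdot 42 = \left(-817\right) 42 = -34314$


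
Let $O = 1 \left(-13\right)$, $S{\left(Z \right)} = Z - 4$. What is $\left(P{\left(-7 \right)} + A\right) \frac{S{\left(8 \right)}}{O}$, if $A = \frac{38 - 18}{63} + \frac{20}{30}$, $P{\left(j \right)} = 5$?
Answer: $- \frac{116}{63} \approx -1.8413$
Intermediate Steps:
$S{\left(Z \right)} = -4 + Z$
$O = -13$
$A = \frac{62}{63}$ ($A = 20 \cdot \frac{1}{63} + 20 \cdot \frac{1}{30} = \frac{20}{63} + \frac{2}{3} = \frac{62}{63} \approx 0.98413$)
$\left(P{\left(-7 \right)} + A\right) \frac{S{\left(8 \right)}}{O} = \left(5 + \frac{62}{63}\right) \frac{-4 + 8}{-13} = \frac{377 \cdot 4 \left(- \frac{1}{13}\right)}{63} = \frac{377}{63} \left(- \frac{4}{13}\right) = - \frac{116}{63}$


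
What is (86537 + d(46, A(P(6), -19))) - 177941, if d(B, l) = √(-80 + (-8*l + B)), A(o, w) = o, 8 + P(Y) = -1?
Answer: -91404 + √38 ≈ -91398.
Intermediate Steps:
P(Y) = -9 (P(Y) = -8 - 1 = -9)
d(B, l) = √(-80 + B - 8*l) (d(B, l) = √(-80 + (B - 8*l)) = √(-80 + B - 8*l))
(86537 + d(46, A(P(6), -19))) - 177941 = (86537 + √(-80 + 46 - 8*(-9))) - 177941 = (86537 + √(-80 + 46 + 72)) - 177941 = (86537 + √38) - 177941 = -91404 + √38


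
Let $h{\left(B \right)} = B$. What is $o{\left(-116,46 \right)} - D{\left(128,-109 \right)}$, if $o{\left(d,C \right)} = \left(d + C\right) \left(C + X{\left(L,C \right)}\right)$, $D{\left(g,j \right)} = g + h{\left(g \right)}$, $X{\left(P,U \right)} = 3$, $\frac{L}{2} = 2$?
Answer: $-3686$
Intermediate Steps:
$L = 4$ ($L = 2 \cdot 2 = 4$)
$D{\left(g,j \right)} = 2 g$ ($D{\left(g,j \right)} = g + g = 2 g$)
$o{\left(d,C \right)} = \left(3 + C\right) \left(C + d\right)$ ($o{\left(d,C \right)} = \left(d + C\right) \left(C + 3\right) = \left(C + d\right) \left(3 + C\right) = \left(3 + C\right) \left(C + d\right)$)
$o{\left(-116,46 \right)} - D{\left(128,-109 \right)} = \left(46^{2} + 3 \cdot 46 + 3 \left(-116\right) + 46 \left(-116\right)\right) - 2 \cdot 128 = \left(2116 + 138 - 348 - 5336\right) - 256 = -3430 - 256 = -3686$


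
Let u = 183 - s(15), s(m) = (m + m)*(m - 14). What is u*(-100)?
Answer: -15300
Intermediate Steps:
s(m) = 2*m*(-14 + m) (s(m) = (2*m)*(-14 + m) = 2*m*(-14 + m))
u = 153 (u = 183 - 2*15*(-14 + 15) = 183 - 2*15 = 183 - 1*30 = 183 - 30 = 153)
u*(-100) = 153*(-100) = -15300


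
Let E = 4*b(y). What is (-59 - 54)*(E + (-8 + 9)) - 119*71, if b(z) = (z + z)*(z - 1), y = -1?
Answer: -10370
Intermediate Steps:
b(z) = 2*z*(-1 + z) (b(z) = (2*z)*(-1 + z) = 2*z*(-1 + z))
E = 16 (E = 4*(2*(-1)*(-1 - 1)) = 4*(2*(-1)*(-2)) = 4*4 = 16)
(-59 - 54)*(E + (-8 + 9)) - 119*71 = (-59 - 54)*(16 + (-8 + 9)) - 119*71 = -113*(16 + 1) - 8449 = -113*17 - 8449 = -1921 - 8449 = -10370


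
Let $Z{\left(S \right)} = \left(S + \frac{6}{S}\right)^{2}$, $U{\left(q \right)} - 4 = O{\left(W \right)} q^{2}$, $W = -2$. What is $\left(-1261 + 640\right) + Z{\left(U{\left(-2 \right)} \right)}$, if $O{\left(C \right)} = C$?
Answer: $- \frac{2363}{4} \approx -590.75$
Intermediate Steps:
$U{\left(q \right)} = 4 - 2 q^{2}$
$\left(-1261 + 640\right) + Z{\left(U{\left(-2 \right)} \right)} = \left(-1261 + 640\right) + \frac{\left(6 + \left(4 - 2 \left(-2\right)^{2}\right)^{2}\right)^{2}}{\left(4 - 2 \left(-2\right)^{2}\right)^{2}} = -621 + \frac{\left(6 + \left(4 - 8\right)^{2}\right)^{2}}{\left(4 - 8\right)^{2}} = -621 + \frac{\left(6 + \left(-4\right)^{2}\right)^{2}}{16} = -621 + \frac{\left(6 + 16\right)^{2}}{16} = -621 + \frac{22^{2}}{16} = -621 + \frac{1}{16} \cdot 484 = -621 + \frac{121}{4} = - \frac{2363}{4}$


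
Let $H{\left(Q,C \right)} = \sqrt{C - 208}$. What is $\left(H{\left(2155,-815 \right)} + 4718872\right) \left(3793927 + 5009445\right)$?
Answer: $41541985636384 + 8803372 i \sqrt{1023} \approx 4.1542 \cdot 10^{13} + 2.8157 \cdot 10^{8} i$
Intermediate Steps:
$H{\left(Q,C \right)} = \sqrt{-208 + C}$
$\left(H{\left(2155,-815 \right)} + 4718872\right) \left(3793927 + 5009445\right) = \left(\sqrt{-208 - 815} + 4718872\right) \left(3793927 + 5009445\right) = \left(\sqrt{-1023} + 4718872\right) 8803372 = \left(i \sqrt{1023} + 4718872\right) 8803372 = \left(4718872 + i \sqrt{1023}\right) 8803372 = 41541985636384 + 8803372 i \sqrt{1023}$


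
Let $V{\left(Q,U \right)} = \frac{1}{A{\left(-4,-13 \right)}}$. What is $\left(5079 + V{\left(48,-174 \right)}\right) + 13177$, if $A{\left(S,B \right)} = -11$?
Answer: $\frac{200815}{11} \approx 18256.0$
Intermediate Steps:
$V{\left(Q,U \right)} = - \frac{1}{11}$ ($V{\left(Q,U \right)} = \frac{1}{-11} = - \frac{1}{11}$)
$\left(5079 + V{\left(48,-174 \right)}\right) + 13177 = \left(5079 - \frac{1}{11}\right) + 13177 = \frac{55868}{11} + 13177 = \frac{200815}{11}$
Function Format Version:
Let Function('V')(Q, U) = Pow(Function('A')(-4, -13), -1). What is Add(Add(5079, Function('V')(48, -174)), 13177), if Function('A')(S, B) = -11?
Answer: Rational(200815, 11) ≈ 18256.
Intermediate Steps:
Function('V')(Q, U) = Rational(-1, 11) (Function('V')(Q, U) = Pow(-11, -1) = Rational(-1, 11))
Add(Add(5079, Function('V')(48, -174)), 13177) = Add(Add(5079, Rational(-1, 11)), 13177) = Add(Rational(55868, 11), 13177) = Rational(200815, 11)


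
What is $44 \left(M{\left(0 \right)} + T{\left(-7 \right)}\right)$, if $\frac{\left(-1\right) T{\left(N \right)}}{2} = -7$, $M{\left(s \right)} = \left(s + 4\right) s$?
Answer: $616$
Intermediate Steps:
$M{\left(s \right)} = s \left(4 + s\right)$ ($M{\left(s \right)} = \left(4 + s\right) s = s \left(4 + s\right)$)
$T{\left(N \right)} = 14$ ($T{\left(N \right)} = \left(-2\right) \left(-7\right) = 14$)
$44 \left(M{\left(0 \right)} + T{\left(-7 \right)}\right) = 44 \left(0 \left(4 + 0\right) + 14\right) = 44 \left(0 \cdot 4 + 14\right) = 44 \left(0 + 14\right) = 44 \cdot 14 = 616$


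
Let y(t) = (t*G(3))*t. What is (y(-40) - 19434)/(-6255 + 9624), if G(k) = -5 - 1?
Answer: -9678/1123 ≈ -8.6180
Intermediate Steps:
G(k) = -6
y(t) = -6*t² (y(t) = (t*(-6))*t = (-6*t)*t = -6*t²)
(y(-40) - 19434)/(-6255 + 9624) = (-6*(-40)² - 19434)/(-6255 + 9624) = (-6*1600 - 19434)/3369 = (-9600 - 19434)*(1/3369) = -29034*1/3369 = -9678/1123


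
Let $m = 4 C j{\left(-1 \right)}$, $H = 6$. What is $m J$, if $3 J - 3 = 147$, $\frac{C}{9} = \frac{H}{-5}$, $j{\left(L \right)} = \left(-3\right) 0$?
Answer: $0$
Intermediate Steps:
$j{\left(L \right)} = 0$
$C = - \frac{54}{5}$ ($C = 9 \frac{6}{-5} = 9 \cdot 6 \left(- \frac{1}{5}\right) = 9 \left(- \frac{6}{5}\right) = - \frac{54}{5} \approx -10.8$)
$J = 50$ ($J = 1 + \frac{1}{3} \cdot 147 = 1 + 49 = 50$)
$m = 0$ ($m = 4 \left(- \frac{54}{5}\right) 0 = \left(- \frac{216}{5}\right) 0 = 0$)
$m J = 0 \cdot 50 = 0$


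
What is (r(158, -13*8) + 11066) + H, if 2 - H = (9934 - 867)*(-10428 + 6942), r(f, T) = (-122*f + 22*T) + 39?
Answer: 31597105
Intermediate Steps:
r(f, T) = 39 - 122*f + 22*T
H = 31607564 (H = 2 - (9934 - 867)*(-10428 + 6942) = 2 - 9067*(-3486) = 2 - 1*(-31607562) = 2 + 31607562 = 31607564)
(r(158, -13*8) + 11066) + H = ((39 - 122*158 + 22*(-13*8)) + 11066) + 31607564 = ((39 - 19276 + 22*(-104)) + 11066) + 31607564 = ((39 - 19276 - 2288) + 11066) + 31607564 = (-21525 + 11066) + 31607564 = -10459 + 31607564 = 31597105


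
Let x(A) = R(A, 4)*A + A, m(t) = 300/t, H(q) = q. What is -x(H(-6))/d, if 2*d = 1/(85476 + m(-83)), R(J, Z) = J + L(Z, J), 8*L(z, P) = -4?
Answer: -468217728/83 ≈ -5.6412e+6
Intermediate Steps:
L(z, P) = -1/2 (L(z, P) = (1/8)*(-4) = -1/2)
R(J, Z) = -1/2 + J (R(J, Z) = J - 1/2 = -1/2 + J)
x(A) = A + A*(-1/2 + A) (x(A) = (-1/2 + A)*A + A = A*(-1/2 + A) + A = A + A*(-1/2 + A))
d = 83/14188416 (d = 1/(2*(85476 + 300/(-83))) = 1/(2*(85476 + 300*(-1/83))) = 1/(2*(85476 - 300/83)) = 1/(2*(7094208/83)) = (1/2)*(83/7094208) = 83/14188416 ≈ 5.8498e-6)
-x(H(-6))/d = -(-6*(1/2 - 6))/83/14188416 = -(-6*(-11/2))*14188416/83 = -33*14188416/83 = -1*468217728/83 = -468217728/83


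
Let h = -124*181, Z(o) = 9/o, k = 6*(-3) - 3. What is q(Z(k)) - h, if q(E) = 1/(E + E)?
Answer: 134657/6 ≈ 22443.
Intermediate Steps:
k = -21 (k = -18 - 3 = -21)
q(E) = 1/(2*E)
h = -22444
q(Z(k)) - h = 1/(2*((9/(-21)))) - 1*(-22444) = 1/(2*((9*(-1/21)))) + 22444 = 1/(2*(-3/7)) + 22444 = (½)*(-7/3) + 22444 = -7/6 + 22444 = 134657/6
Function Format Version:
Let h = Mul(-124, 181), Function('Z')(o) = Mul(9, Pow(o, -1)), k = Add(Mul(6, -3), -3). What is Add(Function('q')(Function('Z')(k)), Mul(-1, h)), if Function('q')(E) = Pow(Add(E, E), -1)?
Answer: Rational(134657, 6) ≈ 22443.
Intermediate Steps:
k = -21 (k = Add(-18, -3) = -21)
Function('q')(E) = Mul(Rational(1, 2), Pow(E, -1)) (Function('q')(E) = Pow(Mul(2, E), -1) = Mul(Rational(1, 2), Pow(E, -1)))
h = -22444
Add(Function('q')(Function('Z')(k)), Mul(-1, h)) = Add(Mul(Rational(1, 2), Pow(Mul(9, Pow(-21, -1)), -1)), Mul(-1, -22444)) = Add(Mul(Rational(1, 2), Pow(Mul(9, Rational(-1, 21)), -1)), 22444) = Add(Mul(Rational(1, 2), Pow(Rational(-3, 7), -1)), 22444) = Add(Mul(Rational(1, 2), Rational(-7, 3)), 22444) = Add(Rational(-7, 6), 22444) = Rational(134657, 6)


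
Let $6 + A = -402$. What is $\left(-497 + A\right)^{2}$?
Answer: $819025$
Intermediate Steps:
$A = -408$ ($A = -6 - 402 = -408$)
$\left(-497 + A\right)^{2} = \left(-497 - 408\right)^{2} = \left(-905\right)^{2} = 819025$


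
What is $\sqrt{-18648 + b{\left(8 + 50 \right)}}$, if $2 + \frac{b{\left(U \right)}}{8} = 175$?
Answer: $4 i \sqrt{1079} \approx 131.39 i$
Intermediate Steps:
$b{\left(U \right)} = 1384$ ($b{\left(U \right)} = -16 + 8 \cdot 175 = -16 + 1400 = 1384$)
$\sqrt{-18648 + b{\left(8 + 50 \right)}} = \sqrt{-18648 + 1384} = \sqrt{-17264} = 4 i \sqrt{1079}$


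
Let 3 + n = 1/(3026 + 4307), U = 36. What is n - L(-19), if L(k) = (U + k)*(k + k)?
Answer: 4715120/7333 ≈ 643.00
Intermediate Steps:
L(k) = 2*k*(36 + k) (L(k) = (36 + k)*(k + k) = (36 + k)*(2*k) = 2*k*(36 + k))
n = -21998/7333 (n = -3 + 1/(3026 + 4307) = -3 + 1/7333 = -21998/7333 ≈ -2.9999)
n - L(-19) = -21998/7333 - 2*(-19)*(36 - 19) = -21998/7333 - 2*(-19)*17 = -21998/7333 - 1*(-646) = -21998/7333 + 646 = 4715120/7333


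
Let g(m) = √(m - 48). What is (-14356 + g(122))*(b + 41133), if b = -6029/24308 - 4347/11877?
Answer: -383963875141181/650239 + 3958390465373*√74/96235372 ≈ -5.9014e+8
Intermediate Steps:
b = -59091103/96235372 (b = -6029*1/24308 - 4347*1/11877 = -6029/24308 - 1449/3959 = -59091103/96235372 ≈ -0.61403)
g(m) = √(-48 + m)
(-14356 + g(122))*(b + 41133) = (-14356 + √(-48 + 122))*(-59091103/96235372 + 41133) = (-14356 + √74)*(3958390465373/96235372) = -383963875141181/650239 + 3958390465373*√74/96235372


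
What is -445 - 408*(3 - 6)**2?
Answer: -4117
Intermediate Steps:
-445 - 408*(3 - 6)**2 = -445 - 408*(-3)**2 = -445 - 408*9 = -445 - 3672 = -4117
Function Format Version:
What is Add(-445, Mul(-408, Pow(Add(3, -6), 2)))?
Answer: -4117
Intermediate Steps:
Add(-445, Mul(-408, Pow(Add(3, -6), 2))) = Add(-445, Mul(-408, Pow(-3, 2))) = Add(-445, Mul(-408, 9)) = Add(-445, -3672) = -4117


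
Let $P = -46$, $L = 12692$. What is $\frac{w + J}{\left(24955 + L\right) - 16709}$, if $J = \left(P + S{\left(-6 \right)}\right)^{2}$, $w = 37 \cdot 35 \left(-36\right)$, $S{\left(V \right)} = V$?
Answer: $- \frac{21958}{10469} \approx -2.0974$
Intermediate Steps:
$w = -46620$ ($w = 1295 \left(-36\right) = -46620$)
$J = 2704$ ($J = \left(-46 - 6\right)^{2} = \left(-52\right)^{2} = 2704$)
$\frac{w + J}{\left(24955 + L\right) - 16709} = \frac{-46620 + 2704}{\left(24955 + 12692\right) - 16709} = - \frac{43916}{37647 - 16709} = - \frac{43916}{20938} = \left(-43916\right) \frac{1}{20938} = - \frac{21958}{10469}$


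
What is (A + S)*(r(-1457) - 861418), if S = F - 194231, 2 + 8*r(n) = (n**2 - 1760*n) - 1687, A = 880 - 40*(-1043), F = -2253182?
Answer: 663086302929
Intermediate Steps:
A = 42600 (A = 880 + 41720 = 42600)
r(n) = -1689/8 - 220*n + n**2/8 (r(n) = -1/4 + ((n**2 - 1760*n) - 1687)/8 = -1/4 + (-1687 + n**2 - 1760*n)/8 = -1/4 + (-1687/8 - 220*n + n**2/8) = -1689/8 - 220*n + n**2/8)
S = -2447413 (S = -2253182 - 194231 = -2447413)
(A + S)*(r(-1457) - 861418) = (42600 - 2447413)*((-1689/8 - 220*(-1457) + (1/8)*(-1457)**2) - 861418) = -2404813*((-1689/8 + 320540 + (1/8)*2122849) - 861418) = -2404813*((-1689/8 + 320540 + 2122849/8) - 861418) = -2404813*(585685 - 861418) = -2404813*(-275733) = 663086302929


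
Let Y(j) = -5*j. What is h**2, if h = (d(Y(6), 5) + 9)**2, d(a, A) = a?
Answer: 194481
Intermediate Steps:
h = 441 (h = (-5*6 + 9)**2 = (-30 + 9)**2 = (-21)**2 = 441)
h**2 = 441**2 = 194481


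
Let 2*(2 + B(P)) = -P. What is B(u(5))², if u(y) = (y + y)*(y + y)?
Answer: 2704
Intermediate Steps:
u(y) = 4*y² (u(y) = (2*y)*(2*y) = 4*y²)
B(P) = -2 - P/2 (B(P) = -2 + (-P)/2 = -2 - P/2)
B(u(5))² = (-2 - 2*5²)² = (-2 - 2*25)² = (-2 - ½*100)² = (-2 - 50)² = (-52)² = 2704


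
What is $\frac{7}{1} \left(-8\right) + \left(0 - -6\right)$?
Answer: $-50$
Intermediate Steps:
$\frac{7}{1} \left(-8\right) + \left(0 - -6\right) = 7 \cdot 1 \left(-8\right) + \left(0 + 6\right) = 7 \left(-8\right) + 6 = -56 + 6 = -50$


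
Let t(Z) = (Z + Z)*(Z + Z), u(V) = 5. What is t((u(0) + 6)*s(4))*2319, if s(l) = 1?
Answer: 1122396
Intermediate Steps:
t(Z) = 4*Z² (t(Z) = (2*Z)*(2*Z) = 4*Z²)
t((u(0) + 6)*s(4))*2319 = (4*((5 + 6)*1)²)*2319 = (4*(11*1)²)*2319 = (4*11²)*2319 = (4*121)*2319 = 484*2319 = 1122396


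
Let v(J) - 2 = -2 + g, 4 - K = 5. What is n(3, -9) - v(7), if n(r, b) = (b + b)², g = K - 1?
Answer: 326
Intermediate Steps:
K = -1 (K = 4 - 1*5 = 4 - 5 = -1)
g = -2 (g = -1 - 1 = -2)
v(J) = -2 (v(J) = 2 + (-2 - 2) = 2 - 4 = -2)
n(r, b) = 4*b² (n(r, b) = (2*b)² = 4*b²)
n(3, -9) - v(7) = 4*(-9)² - 1*(-2) = 4*81 + 2 = 324 + 2 = 326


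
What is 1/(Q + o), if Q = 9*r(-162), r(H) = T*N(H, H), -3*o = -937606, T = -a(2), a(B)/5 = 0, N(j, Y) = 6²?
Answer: 3/937606 ≈ 3.1996e-6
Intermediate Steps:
N(j, Y) = 36
a(B) = 0 (a(B) = 5*0 = 0)
T = 0 (T = -1*0 = 0)
o = 937606/3 (o = -⅓*(-937606) = 937606/3 ≈ 3.1254e+5)
r(H) = 0 (r(H) = 0*36 = 0)
Q = 0 (Q = 9*0 = 0)
1/(Q + o) = 1/(0 + 937606/3) = 1/(937606/3) = 3/937606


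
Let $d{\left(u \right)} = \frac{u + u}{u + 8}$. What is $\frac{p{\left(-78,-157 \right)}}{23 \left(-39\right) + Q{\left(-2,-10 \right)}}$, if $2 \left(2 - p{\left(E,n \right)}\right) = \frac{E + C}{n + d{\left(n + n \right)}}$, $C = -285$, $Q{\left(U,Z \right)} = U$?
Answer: $- \frac{39289}{42625186} \approx -0.00092173$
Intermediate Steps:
$d{\left(u \right)} = \frac{2 u}{8 + u}$
$p{\left(E,n \right)} = 2 - \frac{-285 + E}{2 \left(n + \frac{4 n}{8 + 2 n}\right)}$ ($p{\left(E,n \right)} = 2 - \frac{\left(E - 285\right) \frac{1}{n + \frac{2 \left(n + n\right)}{8 + \left(n + n\right)}}}{2} = 2 - \frac{\left(-285 + E\right) \frac{1}{n + \frac{2 \cdot 2 n}{8 + 2 n}}}{2} = 2 - \frac{\left(-285 + E\right) \frac{1}{n + \frac{4 n}{8 + 2 n}}}{2} = 2 - \frac{\frac{1}{n + \frac{4 n}{8 + 2 n}} \left(-285 + E\right)}{2} = 2 - \frac{-285 + E}{2 \left(n + \frac{4 n}{8 + 2 n}\right)}$)
$\frac{p{\left(-78,-157 \right)}}{23 \left(-39\right) + Q{\left(-2,-10 \right)}} = \frac{\frac{1}{2} \frac{1}{-157} \frac{1}{6 - 157} \left(8 \left(-157\right) + \left(4 - 157\right) \left(285 - -78 + 4 \left(-157\right)\right)\right)}{23 \left(-39\right) - 2} = \frac{\frac{1}{2} \left(- \frac{1}{157}\right) \frac{1}{-151} \left(-1256 - 153 \left(285 + 78 - 628\right)\right)}{-897 - 2} = \frac{\frac{1}{2} \left(- \frac{1}{157}\right) \left(- \frac{1}{151}\right) \left(-1256 - -40545\right)}{-899} = \frac{1}{2} \left(- \frac{1}{157}\right) \left(- \frac{1}{151}\right) \left(-1256 + 40545\right) \left(- \frac{1}{899}\right) = \frac{1}{2} \left(- \frac{1}{157}\right) \left(- \frac{1}{151}\right) 39289 \left(- \frac{1}{899}\right) = \frac{39289}{47414} \left(- \frac{1}{899}\right) = - \frac{39289}{42625186}$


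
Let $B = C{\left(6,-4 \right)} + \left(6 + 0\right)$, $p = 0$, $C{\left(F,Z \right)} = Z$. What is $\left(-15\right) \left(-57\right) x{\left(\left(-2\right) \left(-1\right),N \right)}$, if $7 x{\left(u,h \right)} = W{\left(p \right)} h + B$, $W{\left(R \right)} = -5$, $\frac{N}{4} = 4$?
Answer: $- \frac{66690}{7} \approx -9527.1$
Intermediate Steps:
$N = 16$ ($N = 4 \cdot 4 = 16$)
$B = 2$ ($B = -4 + \left(6 + 0\right) = -4 + 6 = 2$)
$x{\left(u,h \right)} = \frac{2}{7} - \frac{5 h}{7}$ ($x{\left(u,h \right)} = \frac{- 5 h + 2}{7} = \frac{2 - 5 h}{7} = \frac{2}{7} - \frac{5 h}{7}$)
$\left(-15\right) \left(-57\right) x{\left(\left(-2\right) \left(-1\right),N \right)} = \left(-15\right) \left(-57\right) \left(\frac{2}{7} - \frac{80}{7}\right) = 855 \left(\frac{2}{7} - \frac{80}{7}\right) = 855 \left(- \frac{78}{7}\right) = - \frac{66690}{7}$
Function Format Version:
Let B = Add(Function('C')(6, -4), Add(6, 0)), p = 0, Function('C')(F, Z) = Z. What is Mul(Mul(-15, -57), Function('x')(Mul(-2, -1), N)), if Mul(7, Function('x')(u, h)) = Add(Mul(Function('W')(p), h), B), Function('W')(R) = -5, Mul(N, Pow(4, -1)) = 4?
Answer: Rational(-66690, 7) ≈ -9527.1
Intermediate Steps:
N = 16 (N = Mul(4, 4) = 16)
B = 2 (B = Add(-4, Add(6, 0)) = Add(-4, 6) = 2)
Function('x')(u, h) = Add(Rational(2, 7), Mul(Rational(-5, 7), h)) (Function('x')(u, h) = Mul(Rational(1, 7), Add(Mul(-5, h), 2)) = Mul(Rational(1, 7), Add(2, Mul(-5, h))) = Add(Rational(2, 7), Mul(Rational(-5, 7), h)))
Mul(Mul(-15, -57), Function('x')(Mul(-2, -1), N)) = Mul(Mul(-15, -57), Add(Rational(2, 7), Mul(Rational(-5, 7), 16))) = Mul(855, Add(Rational(2, 7), Rational(-80, 7))) = Mul(855, Rational(-78, 7)) = Rational(-66690, 7)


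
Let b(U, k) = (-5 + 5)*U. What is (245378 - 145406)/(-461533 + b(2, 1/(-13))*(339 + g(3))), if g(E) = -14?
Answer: -99972/461533 ≈ -0.21661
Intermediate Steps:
b(U, k) = 0 (b(U, k) = 0*U = 0)
(245378 - 145406)/(-461533 + b(2, 1/(-13))*(339 + g(3))) = (245378 - 145406)/(-461533 + 0*(339 - 14)) = 99972/(-461533 + 0*325) = 99972/(-461533 + 0) = 99972/(-461533) = 99972*(-1/461533) = -99972/461533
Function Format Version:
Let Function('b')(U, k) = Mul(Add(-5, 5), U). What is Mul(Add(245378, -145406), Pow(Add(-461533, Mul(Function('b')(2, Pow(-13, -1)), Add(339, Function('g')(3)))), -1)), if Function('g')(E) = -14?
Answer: Rational(-99972, 461533) ≈ -0.21661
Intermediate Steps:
Function('b')(U, k) = 0 (Function('b')(U, k) = Mul(0, U) = 0)
Mul(Add(245378, -145406), Pow(Add(-461533, Mul(Function('b')(2, Pow(-13, -1)), Add(339, Function('g')(3)))), -1)) = Mul(Add(245378, -145406), Pow(Add(-461533, Mul(0, Add(339, -14))), -1)) = Mul(99972, Pow(Add(-461533, Mul(0, 325)), -1)) = Mul(99972, Pow(Add(-461533, 0), -1)) = Mul(99972, Pow(-461533, -1)) = Mul(99972, Rational(-1, 461533)) = Rational(-99972, 461533)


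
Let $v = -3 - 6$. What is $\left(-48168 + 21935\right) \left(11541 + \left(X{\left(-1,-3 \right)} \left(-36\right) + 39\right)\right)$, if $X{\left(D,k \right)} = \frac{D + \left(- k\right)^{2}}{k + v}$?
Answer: $-304407732$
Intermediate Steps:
$v = -9$ ($v = -3 - 6 = -9$)
$X{\left(D,k \right)} = \frac{D + k^{2}}{-9 + k}$ ($X{\left(D,k \right)} = \frac{D + \left(- k\right)^{2}}{k - 9} = \frac{D + k^{2}}{-9 + k}$)
$\left(-48168 + 21935\right) \left(11541 + \left(X{\left(-1,-3 \right)} \left(-36\right) + 39\right)\right) = \left(-48168 + 21935\right) \left(11541 + \left(\frac{-1 + \left(-3\right)^{2}}{-9 - 3} \left(-36\right) + 39\right)\right) = - 26233 \left(11541 + \left(\frac{-1 + 9}{-12} \left(-36\right) + 39\right)\right) = - 26233 \left(11541 + \left(\left(- \frac{1}{12}\right) 8 \left(-36\right) + 39\right)\right) = - 26233 \left(11541 + \left(\left(- \frac{2}{3}\right) \left(-36\right) + 39\right)\right) = - 26233 \left(11541 + \left(24 + 39\right)\right) = - 26233 \left(11541 + 63\right) = \left(-26233\right) 11604 = -304407732$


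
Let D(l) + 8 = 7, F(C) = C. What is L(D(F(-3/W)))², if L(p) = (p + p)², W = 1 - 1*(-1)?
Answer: 16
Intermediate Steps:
W = 2 (W = 1 + 1 = 2)
D(l) = -1 (D(l) = -8 + 7 = -1)
L(p) = 4*p² (L(p) = (2*p)² = 4*p²)
L(D(F(-3/W)))² = (4*(-1)²)² = (4*1)² = 4² = 16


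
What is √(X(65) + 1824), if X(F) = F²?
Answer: √6049 ≈ 77.775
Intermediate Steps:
√(X(65) + 1824) = √(65² + 1824) = √(4225 + 1824) = √6049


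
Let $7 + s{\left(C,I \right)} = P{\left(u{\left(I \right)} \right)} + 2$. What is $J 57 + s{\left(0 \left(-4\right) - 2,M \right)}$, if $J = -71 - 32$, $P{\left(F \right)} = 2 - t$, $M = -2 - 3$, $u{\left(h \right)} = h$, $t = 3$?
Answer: $-5877$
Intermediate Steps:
$M = -5$
$P{\left(F \right)} = -1$ ($P{\left(F \right)} = 2 - 3 = -1$)
$J = -103$ ($J = -71 - 32 = -103$)
$s{\left(C,I \right)} = -6$ ($s{\left(C,I \right)} = -7 + \left(-1 + 2\right) = -7 + 1 = -6$)
$J 57 + s{\left(0 \left(-4\right) - 2,M \right)} = \left(-103\right) 57 - 6 = -5871 - 6 = -5877$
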